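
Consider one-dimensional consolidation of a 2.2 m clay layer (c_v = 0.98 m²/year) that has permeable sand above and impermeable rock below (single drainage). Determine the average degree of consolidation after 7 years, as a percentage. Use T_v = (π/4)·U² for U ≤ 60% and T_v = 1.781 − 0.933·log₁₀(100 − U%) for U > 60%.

U ≈ 97.5 %

Drainage path length: H_d = H = 2.2 m (single drainage).
T_v = c_v·t/H_d² = 0.98×7/2.2² = 1.4174.
T_v = 1.4174 corresponds to the U > 60% branch:
U = 1 − 10^((1.781 − T_v)/0.933)/100 = 0.9755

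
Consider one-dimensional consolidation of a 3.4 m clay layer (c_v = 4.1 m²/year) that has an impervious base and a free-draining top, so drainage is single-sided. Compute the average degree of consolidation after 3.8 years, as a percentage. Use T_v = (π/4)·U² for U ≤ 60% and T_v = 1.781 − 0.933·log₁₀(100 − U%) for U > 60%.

Drainage path length: H_d = H = 3.4 m (single drainage).
T_v = c_v·t/H_d² = 4.1×3.8/3.4² = 1.3478.
T_v = 1.3478 corresponds to the U > 60% branch:
U = 1 − 10^((1.781 − T_v)/0.933)/100 = 0.9709

U ≈ 97.1 %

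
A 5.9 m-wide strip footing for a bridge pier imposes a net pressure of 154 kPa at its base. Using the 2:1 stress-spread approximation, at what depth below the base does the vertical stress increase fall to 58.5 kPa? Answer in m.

2:1 spreading — at depth z the loaded area has grown by z in each plan dimension:
qB/(B+z) = Δσ_z ⇒ z = qB/Δσ_z − B = 154×5.9/58.5 − 5.9 = 9.632 m

z ≈ 9.63 m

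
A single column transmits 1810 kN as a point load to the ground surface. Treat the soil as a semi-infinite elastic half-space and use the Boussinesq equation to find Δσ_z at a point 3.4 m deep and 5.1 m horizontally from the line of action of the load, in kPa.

Δσ_z ≈ 3.93 kPa

Boussinesq vertical stress below a point load on an elastic half-space:
Δσ_z = 3P/(2πz²) · [1 + (r/z)²]^(−5/2)
r/z = 5.1/3.4 = 1.5; [1+(r/z)²]^(−5/2) = 0.052516.
Δσ_z = 3×1810/(2π×3.4²) × 0.052516 = 74.759 × 0.052516 = 3.926 kPa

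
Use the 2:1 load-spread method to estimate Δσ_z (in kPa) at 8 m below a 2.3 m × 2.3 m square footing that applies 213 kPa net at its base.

By the 2:1 method the load spreads at 1 horizontal : 2 vertical, so at depth z the loaded area has grown by z in each plan dimension:
Δσ = qBL/((B+z)(L+z)) = 213×2.3×2.3/((2.3+8)(2.3+8)) = 10.621 kPa

Δσ_z ≈ 10.6 kPa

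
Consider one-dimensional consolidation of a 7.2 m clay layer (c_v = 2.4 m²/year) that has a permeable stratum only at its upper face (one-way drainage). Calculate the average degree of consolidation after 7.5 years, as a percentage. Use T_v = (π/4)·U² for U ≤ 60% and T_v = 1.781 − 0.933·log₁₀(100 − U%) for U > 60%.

Drainage path length: H_d = H = 7.2 m (single drainage).
T_v = c_v·t/H_d² = 2.4×7.5/7.2² = 0.34722.
T_v = 0.34722 corresponds to the U > 60% branch:
U = 1 − 10^((1.781 − T_v)/0.933)/100 = 0.6559

U ≈ 65.6 %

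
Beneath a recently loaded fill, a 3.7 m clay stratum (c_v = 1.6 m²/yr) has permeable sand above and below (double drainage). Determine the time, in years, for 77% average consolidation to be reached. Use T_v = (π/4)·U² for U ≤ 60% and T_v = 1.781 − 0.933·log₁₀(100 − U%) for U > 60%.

Drainage path length: H_d = H/2 = 1.85 m (double drainage).
U > 60%: T_v = 1.781 − 0.933·log₁₀(100 − 77) = 0.51051.
t = T_v·H_d²/c_v = 0.51051×1.85²/1.6 = 1.092 years.

t ≈ 1.09 years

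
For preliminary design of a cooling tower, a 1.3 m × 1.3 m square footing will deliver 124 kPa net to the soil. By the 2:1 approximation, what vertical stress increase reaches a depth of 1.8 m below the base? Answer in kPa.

Δσ_z ≈ 21.8 kPa

By the 2:1 method the load spreads at 1 horizontal : 2 vertical, so at depth z the loaded area has grown by z in each plan dimension:
Δσ = qBL/((B+z)(L+z)) = 124×1.3×1.3/((1.3+1.8)(1.3+1.8)) = 21.806 kPa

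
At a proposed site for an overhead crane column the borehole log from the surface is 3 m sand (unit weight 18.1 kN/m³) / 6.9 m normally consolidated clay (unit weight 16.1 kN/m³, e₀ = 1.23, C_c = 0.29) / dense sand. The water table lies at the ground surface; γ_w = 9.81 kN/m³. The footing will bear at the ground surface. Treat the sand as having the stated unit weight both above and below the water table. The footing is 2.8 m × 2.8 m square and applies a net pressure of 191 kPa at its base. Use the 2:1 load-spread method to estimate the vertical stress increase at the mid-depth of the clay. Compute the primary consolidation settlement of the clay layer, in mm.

Mid-depth of clay below the ground surface: z = 3 + 6.9/2 = 6.45 m.
Total vertical stress at mid-clay: σ_v = 18.1×3 + 16.1×3.45 = 109.85 kPa.
Pore pressure: u = 9.81×(6.45 − 0) = 63.275 kPa.
Initial effective stress: σ'_0 = σ_v − u = 109.85 − 63.275 = 46.575 kPa.
Stress increase at mid-clay by the 2:1 spreading method:
Δσ = qBL/((B+z)(L+z)) = 191×2.8×2.8/((2.8+6.45)(2.8+6.45)) = 17.501 kPa
Final effective stress: σ'_f = σ'_0 + Δσ = 46.575 + 17.501 = 64.076 kPa.
Normally consolidated clay, so the full stress increment lies on the virgin compression line:
S_c = C_c·H/(1+e₀)·log₁₀(σ'_f/σ'_0) = 0.29×6.9/(1+1.23)×log₁₀(64.076/46.575)
    = 0.89731 × 0.13854 = 0.1243 m

S_c ≈ 124 mm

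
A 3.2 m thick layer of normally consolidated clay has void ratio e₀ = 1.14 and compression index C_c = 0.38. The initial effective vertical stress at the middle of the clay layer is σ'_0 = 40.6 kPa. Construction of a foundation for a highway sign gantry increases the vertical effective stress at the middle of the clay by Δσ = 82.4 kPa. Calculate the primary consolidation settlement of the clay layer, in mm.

S_c ≈ 274 mm

Final effective stress: σ'_f = σ'_0 + Δσ = 40.6 + 82.4 = 123 kPa.
Normally consolidated clay, so the full stress increment lies on the virgin compression line:
S_c = C_c·H/(1+e₀)·log₁₀(σ'_f/σ'_0) = 0.38×3.2/(1+1.14)×log₁₀(123/40.6)
    = 0.56822 × 0.48138 = 0.2735 m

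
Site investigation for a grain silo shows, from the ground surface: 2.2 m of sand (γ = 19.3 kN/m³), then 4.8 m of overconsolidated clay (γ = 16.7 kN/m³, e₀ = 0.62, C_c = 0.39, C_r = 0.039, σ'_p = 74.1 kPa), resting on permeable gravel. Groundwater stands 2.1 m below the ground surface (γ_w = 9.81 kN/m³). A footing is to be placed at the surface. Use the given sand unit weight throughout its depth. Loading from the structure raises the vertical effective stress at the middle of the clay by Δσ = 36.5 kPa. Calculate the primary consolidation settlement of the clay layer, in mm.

Mid-depth of clay below the ground surface: z = 2.2 + 4.8/2 = 4.6 m.
Total vertical stress at mid-clay: σ_v = 19.3×2.2 + 16.7×2.4 = 82.54 kPa.
Pore pressure: u = 9.81×(4.6 − 2.1) = 24.525 kPa.
Initial effective stress: σ'_0 = σ_v − u = 82.54 − 24.525 = 58.015 kPa.
Final effective stress: σ'_f = 58.015 + 36.5 = 94.515 kPa.
σ'_f = 94.515 > σ'_p = 74.1 kPa, so the stress path crosses the preconsolidation pressure — recompression up to σ'_p, then virgin compression beyond:
S_c = H/(1+e₀)·[C_r·log₁₀(σ'_p/σ'_0) + C_c·log₁₀(σ'_f/σ'_p)]
    = 4.8/1.62 × [0.039×log₁₀(74.1/58.015) + 0.39×log₁₀(94.515/74.1)]
    = 2.963 × [0.0041448 + 0.041216] = 0.1344 m

S_c ≈ 134 mm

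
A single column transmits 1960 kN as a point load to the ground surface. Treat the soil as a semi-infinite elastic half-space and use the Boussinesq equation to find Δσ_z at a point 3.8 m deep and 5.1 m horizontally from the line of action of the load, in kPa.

Boussinesq vertical stress below a point load on an elastic half-space:
Δσ_z = 3P/(2πz²) · [1 + (r/z)²]^(−5/2)
r/z = 5.1/3.8 = 1.3421; [1+(r/z)²]^(−5/2) = 0.076142.
Δσ_z = 3×1960/(2π×3.8²) × 0.076142 = 64.808 × 0.076142 = 4.935 kPa

Δσ_z ≈ 4.93 kPa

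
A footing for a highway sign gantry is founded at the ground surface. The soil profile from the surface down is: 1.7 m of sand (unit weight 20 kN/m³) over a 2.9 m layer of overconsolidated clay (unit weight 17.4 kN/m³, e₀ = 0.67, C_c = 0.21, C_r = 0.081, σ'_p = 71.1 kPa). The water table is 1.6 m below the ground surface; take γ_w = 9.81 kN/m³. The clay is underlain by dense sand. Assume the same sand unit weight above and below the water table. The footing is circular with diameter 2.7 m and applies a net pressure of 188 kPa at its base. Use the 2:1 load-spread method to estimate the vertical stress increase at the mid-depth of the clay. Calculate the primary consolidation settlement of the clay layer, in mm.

Mid-depth of clay below the ground surface: z = 1.7 + 2.9/2 = 3.15 m.
Total vertical stress at mid-clay: σ_v = 20×1.7 + 17.4×1.45 = 59.23 kPa.
Pore pressure: u = 9.81×(3.15 − 1.6) = 15.206 kPa.
Initial effective stress: σ'_0 = σ_v − u = 59.23 − 15.206 = 44.024 kPa.
Stress increase at mid-clay by the 2:1 spreading method:
Δσ ≈ qD²/(D+z)² = 188×2.7²/(2.7+3.15)² = 40.047 kPa
Final effective stress: σ'_f = 44.024 + 40.047 = 84.071 kPa.
σ'_f = 84.071 > σ'_p = 71.1 kPa, so the stress path crosses the preconsolidation pressure — recompression up to σ'_p, then virgin compression beyond:
S_c = H/(1+e₀)·[C_r·log₁₀(σ'_p/σ'_0) + C_c·log₁₀(σ'_f/σ'_p)]
    = 2.9/1.67 × [0.081×log₁₀(71.1/44.024) + 0.21×log₁₀(84.071/71.1)]
    = 1.7365 × [0.016863 + 0.015283] = 0.05582 m

S_c ≈ 55.8 mm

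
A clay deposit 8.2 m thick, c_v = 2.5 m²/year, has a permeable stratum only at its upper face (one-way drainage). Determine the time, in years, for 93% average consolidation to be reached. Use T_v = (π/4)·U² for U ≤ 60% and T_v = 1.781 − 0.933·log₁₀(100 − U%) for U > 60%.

Drainage path length: H_d = H = 8.2 m (single drainage).
U > 60%: T_v = 1.781 − 0.933·log₁₀(100 − 93) = 0.99252.
t = T_v·H_d²/c_v = 0.99252×8.2²/2.5 = 26.69 years.

t ≈ 26.7 years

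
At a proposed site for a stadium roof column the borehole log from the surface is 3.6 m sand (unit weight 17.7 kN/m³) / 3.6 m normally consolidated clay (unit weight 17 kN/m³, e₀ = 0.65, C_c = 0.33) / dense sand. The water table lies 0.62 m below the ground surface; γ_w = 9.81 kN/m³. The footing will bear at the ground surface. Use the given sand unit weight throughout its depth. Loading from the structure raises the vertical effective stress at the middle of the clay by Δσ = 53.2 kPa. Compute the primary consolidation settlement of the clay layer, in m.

Mid-depth of clay below the ground surface: z = 3.6 + 3.6/2 = 5.4 m.
Total vertical stress at mid-clay: σ_v = 17.7×3.6 + 17×1.8 = 94.32 kPa.
Pore pressure: u = 9.81×(5.4 − 0.62) = 46.892 kPa.
Initial effective stress: σ'_0 = σ_v − u = 94.32 − 46.892 = 47.428 kPa.
Final effective stress: σ'_f = σ'_0 + Δσ = 47.428 + 53.2 = 100.63 kPa.
Normally consolidated clay, so the full stress increment lies on the virgin compression line:
S_c = C_c·H/(1+e₀)·log₁₀(σ'_f/σ'_0) = 0.33×3.6/(1+0.65)×log₁₀(100.63/47.428)
    = 0.72 × 0.32669 = 0.2352 m

S_c ≈ 0.235 m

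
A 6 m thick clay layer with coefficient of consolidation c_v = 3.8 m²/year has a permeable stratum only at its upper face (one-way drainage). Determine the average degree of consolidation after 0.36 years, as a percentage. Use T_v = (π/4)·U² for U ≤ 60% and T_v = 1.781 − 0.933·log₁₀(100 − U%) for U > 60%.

Drainage path length: H_d = H = 6 m (single drainage).
T_v = c_v·t/H_d² = 3.8×0.36/6² = 0.038.
T_v = 0.038 corresponds to the U ≤ 60% branch:
U = √(4T_v/π) = 0.22

U ≈ 22 %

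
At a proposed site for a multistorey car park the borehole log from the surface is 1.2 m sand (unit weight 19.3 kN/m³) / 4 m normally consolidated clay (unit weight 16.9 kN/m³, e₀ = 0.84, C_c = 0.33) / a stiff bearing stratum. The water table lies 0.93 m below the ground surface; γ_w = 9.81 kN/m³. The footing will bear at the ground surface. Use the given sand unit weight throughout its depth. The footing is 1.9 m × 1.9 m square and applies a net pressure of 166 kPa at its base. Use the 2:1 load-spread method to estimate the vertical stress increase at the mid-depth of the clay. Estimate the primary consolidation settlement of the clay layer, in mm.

Mid-depth of clay below the ground surface: z = 1.2 + 4/2 = 3.2 m.
Total vertical stress at mid-clay: σ_v = 19.3×1.2 + 16.9×2 = 56.96 kPa.
Pore pressure: u = 9.81×(3.2 − 0.93) = 22.269 kPa.
Initial effective stress: σ'_0 = σ_v − u = 56.96 − 22.269 = 34.691 kPa.
Stress increase at mid-clay by the 2:1 spreading method:
Δσ = qBL/((B+z)(L+z)) = 166×1.9×1.9/((1.9+3.2)(1.9+3.2)) = 23.04 kPa
Final effective stress: σ'_f = σ'_0 + Δσ = 34.691 + 23.04 = 57.731 kPa.
Normally consolidated clay, so the full stress increment lies on the virgin compression line:
S_c = C_c·H/(1+e₀)·log₁₀(σ'_f/σ'_0) = 0.33×4/(1+0.84)×log₁₀(57.731/34.691)
    = 0.71739 × 0.22119 = 0.1587 m

S_c ≈ 159 mm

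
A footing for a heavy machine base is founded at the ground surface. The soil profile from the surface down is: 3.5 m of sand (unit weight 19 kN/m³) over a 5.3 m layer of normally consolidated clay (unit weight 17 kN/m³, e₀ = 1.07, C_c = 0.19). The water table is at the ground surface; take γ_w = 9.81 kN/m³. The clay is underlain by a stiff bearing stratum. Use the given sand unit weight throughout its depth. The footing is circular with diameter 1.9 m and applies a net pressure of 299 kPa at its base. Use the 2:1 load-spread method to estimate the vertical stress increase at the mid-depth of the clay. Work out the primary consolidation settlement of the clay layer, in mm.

S_c ≈ 59.5 mm

Mid-depth of clay below the ground surface: z = 3.5 + 5.3/2 = 6.15 m.
Total vertical stress at mid-clay: σ_v = 19×3.5 + 17×2.65 = 111.55 kPa.
Pore pressure: u = 9.81×(6.15 − 0) = 60.332 kPa.
Initial effective stress: σ'_0 = σ_v − u = 111.55 − 60.332 = 51.218 kPa.
Stress increase at mid-clay by the 2:1 spreading method:
Δσ ≈ qD²/(D+z)² = 299×1.9²/(1.9+6.15)² = 16.657 kPa
Final effective stress: σ'_f = σ'_0 + Δσ = 51.218 + 16.657 = 67.875 kPa.
Normally consolidated clay, so the full stress increment lies on the virgin compression line:
S_c = C_c·H/(1+e₀)·log₁₀(σ'_f/σ'_0) = 0.19×5.3/(1+1.07)×log₁₀(67.875/51.218)
    = 0.48647 × 0.12229 = 0.05949 m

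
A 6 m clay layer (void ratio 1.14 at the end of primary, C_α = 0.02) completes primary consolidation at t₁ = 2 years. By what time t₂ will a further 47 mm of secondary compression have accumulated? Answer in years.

t₂ ≈ 13.8 years

S_s = C_α·H/(1+e_p)·log₁₀(t₂/t₁) ⇒ log₁₀(t₂/t₁) = S_s·(1+e_p)/(C_α·H).
log₁₀(t₂/t₁) = 0.047 × (1+1.14) / (0.02×6) = 0.8382
t₂ = t₁ × 10^0.8382 = 2 × 6.889 = 13.78 years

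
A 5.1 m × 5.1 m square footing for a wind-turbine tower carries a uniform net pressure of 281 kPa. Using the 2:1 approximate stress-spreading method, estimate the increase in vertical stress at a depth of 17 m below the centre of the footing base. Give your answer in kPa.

Δσ_z ≈ 15 kPa

By the 2:1 method the load spreads at 1 horizontal : 2 vertical, so at depth z the loaded area has grown by z in each plan dimension:
Δσ = qBL/((B+z)(L+z)) = 281×5.1×5.1/((5.1+17)(5.1+17)) = 14.964 kPa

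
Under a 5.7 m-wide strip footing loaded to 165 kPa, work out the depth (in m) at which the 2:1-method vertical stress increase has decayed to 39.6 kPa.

2:1 spreading — at depth z the loaded area has grown by z in each plan dimension:
qB/(B+z) = Δσ_z ⇒ z = qB/Δσ_z − B = 165×5.7/39.6 − 5.7 = 18.05 m

z ≈ 18.1 m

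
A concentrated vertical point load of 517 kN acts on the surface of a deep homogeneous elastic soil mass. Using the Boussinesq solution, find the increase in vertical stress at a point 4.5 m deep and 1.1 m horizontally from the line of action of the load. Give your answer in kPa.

Boussinesq vertical stress below a point load on an elastic half-space:
Δσ_z = 3P/(2πz²) · [1 + (r/z)²]^(−5/2)
r/z = 1.1/4.5 = 0.24444; [1+(r/z)²]^(−5/2) = 0.86494.
Δσ_z = 3×517/(2π×4.5²) × 0.86494 = 12.19 × 0.86494 = 10.54 kPa

Δσ_z ≈ 10.5 kPa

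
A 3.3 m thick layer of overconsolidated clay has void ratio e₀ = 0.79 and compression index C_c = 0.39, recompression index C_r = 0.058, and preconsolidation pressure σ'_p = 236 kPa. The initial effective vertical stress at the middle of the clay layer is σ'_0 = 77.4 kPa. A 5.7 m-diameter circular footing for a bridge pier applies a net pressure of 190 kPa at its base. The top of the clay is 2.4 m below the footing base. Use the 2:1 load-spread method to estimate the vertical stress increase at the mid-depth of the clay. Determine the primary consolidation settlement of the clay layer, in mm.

S_c ≈ 28.3 mm

Mid-depth of clay below the footing base: z = 2.4 + 3.3/2 = 4.05 m.
Stress increase at mid-clay by the 2:1 spreading method:
Δσ ≈ qD²/(D+z)² = 190×5.7²/(5.7+4.05)² = 64.937 kPa
Final effective stress: σ'_f = 77.4 + 64.937 = 142.34 kPa.
σ'_f = 142.34 ≤ σ'_p = 236 kPa, so the clay remains overconsolidated and only the recompression index applies:
S_c = C_r·H/(1+e₀)·log₁₀(σ'_f/σ'_0) = 0.058×3.3/1.79×log₁₀(142.34/77.4)
    = 0.10693 × 0.26459 = 0.02829 m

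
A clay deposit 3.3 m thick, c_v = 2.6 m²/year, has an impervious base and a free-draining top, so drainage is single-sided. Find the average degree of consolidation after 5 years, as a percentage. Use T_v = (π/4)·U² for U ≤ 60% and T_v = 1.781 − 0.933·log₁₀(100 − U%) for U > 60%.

Drainage path length: H_d = H = 3.3 m (single drainage).
T_v = c_v·t/H_d² = 2.6×5/3.3² = 1.1938.
T_v = 1.1938 corresponds to the U > 60% branch:
U = 1 − 10^((1.781 − T_v)/0.933)/100 = 0.9574

U ≈ 95.7 %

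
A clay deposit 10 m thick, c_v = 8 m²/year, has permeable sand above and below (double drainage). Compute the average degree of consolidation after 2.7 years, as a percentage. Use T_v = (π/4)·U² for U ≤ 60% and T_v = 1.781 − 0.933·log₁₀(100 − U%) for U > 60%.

U ≈ 90.4 %

Drainage path length: H_d = H/2 = 5 m (double drainage).
T_v = c_v·t/H_d² = 8×2.7/5² = 0.864.
T_v = 0.864 corresponds to the U > 60% branch:
U = 1 − 10^((1.781 − T_v)/0.933)/100 = 0.9039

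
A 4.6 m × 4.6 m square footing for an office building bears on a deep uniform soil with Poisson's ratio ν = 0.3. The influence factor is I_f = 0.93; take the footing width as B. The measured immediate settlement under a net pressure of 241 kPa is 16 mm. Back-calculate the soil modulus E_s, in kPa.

S_e = q·B·(1−ν²)/E_s · I_f  ⇒  E_s = q·B·(1−ν²)·I_f / S_e.
E_s = 241 × 4.6 × 0.91 × 0.93 / 0.016 = 58640 kPa

E_s ≈ 58600 kPa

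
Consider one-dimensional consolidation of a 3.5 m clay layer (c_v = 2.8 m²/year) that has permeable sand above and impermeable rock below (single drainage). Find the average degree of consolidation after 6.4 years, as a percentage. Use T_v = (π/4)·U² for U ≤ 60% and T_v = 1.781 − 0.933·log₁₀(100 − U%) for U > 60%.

Drainage path length: H_d = H = 3.5 m (single drainage).
T_v = c_v·t/H_d² = 2.8×6.4/3.5² = 1.4629.
T_v = 1.4629 corresponds to the U > 60% branch:
U = 1 − 10^((1.781 − T_v)/0.933)/100 = 0.9781

U ≈ 97.8 %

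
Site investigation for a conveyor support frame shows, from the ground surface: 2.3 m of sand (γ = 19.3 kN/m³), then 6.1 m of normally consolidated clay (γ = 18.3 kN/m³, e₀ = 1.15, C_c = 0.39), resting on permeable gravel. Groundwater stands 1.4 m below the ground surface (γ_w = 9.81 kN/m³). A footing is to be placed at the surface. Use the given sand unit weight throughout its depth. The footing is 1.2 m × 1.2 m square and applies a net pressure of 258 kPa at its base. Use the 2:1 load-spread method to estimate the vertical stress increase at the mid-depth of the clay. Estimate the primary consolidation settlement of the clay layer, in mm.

S_c ≈ 63.4 mm

Mid-depth of clay below the ground surface: z = 2.3 + 6.1/2 = 5.35 m.
Total vertical stress at mid-clay: σ_v = 19.3×2.3 + 18.3×3.05 = 100.2 kPa.
Pore pressure: u = 9.81×(5.35 − 1.4) = 38.75 kPa.
Initial effective stress: σ'_0 = σ_v − u = 100.2 − 38.75 = 61.45 kPa.
Stress increase at mid-clay by the 2:1 spreading method:
Δσ = qBL/((B+z)(L+z)) = 258×1.2×1.2/((1.2+5.35)(1.2+5.35)) = 8.6596 kPa
Final effective stress: σ'_f = σ'_0 + Δσ = 61.45 + 8.6596 = 70.11 kPa.
Normally consolidated clay, so the full stress increment lies on the virgin compression line:
S_c = C_c·H/(1+e₀)·log₁₀(σ'_f/σ'_0) = 0.39×6.1/(1+1.15)×log₁₀(70.11/61.45)
    = 1.1065 × 0.057258 = 0.06336 m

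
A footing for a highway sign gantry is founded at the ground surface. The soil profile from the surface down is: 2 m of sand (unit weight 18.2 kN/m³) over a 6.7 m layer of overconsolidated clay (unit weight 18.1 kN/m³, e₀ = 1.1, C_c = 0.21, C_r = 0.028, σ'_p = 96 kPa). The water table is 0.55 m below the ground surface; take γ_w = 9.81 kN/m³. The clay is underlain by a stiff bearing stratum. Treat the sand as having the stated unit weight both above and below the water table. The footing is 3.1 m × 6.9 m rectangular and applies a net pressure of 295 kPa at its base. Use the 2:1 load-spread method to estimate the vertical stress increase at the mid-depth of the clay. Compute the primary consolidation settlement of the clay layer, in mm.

S_c ≈ 67.4 mm

Mid-depth of clay below the ground surface: z = 2 + 6.7/2 = 5.35 m.
Total vertical stress at mid-clay: σ_v = 18.2×2 + 18.1×3.35 = 97.035 kPa.
Pore pressure: u = 9.81×(5.35 − 0.55) = 47.088 kPa.
Initial effective stress: σ'_0 = σ_v − u = 97.035 − 47.088 = 49.947 kPa.
Stress increase at mid-clay by the 2:1 spreading method:
Δσ = qBL/((B+z)(L+z)) = 295×3.1×6.9/((3.1+5.35)(6.9+5.35)) = 60.959 kPa
Final effective stress: σ'_f = 49.947 + 60.959 = 110.91 kPa.
σ'_f = 110.91 > σ'_p = 96 kPa, so the stress path crosses the preconsolidation pressure — recompression up to σ'_p, then virgin compression beyond:
S_c = H/(1+e₀)·[C_r·log₁₀(σ'_p/σ'_0) + C_c·log₁₀(σ'_f/σ'_p)]
    = 6.7/2.1 × [0.028×log₁₀(96/49.947) + 0.21×log₁₀(110.91/96)]
    = 3.1905 × [0.0079453 + 0.013167] = 0.06736 m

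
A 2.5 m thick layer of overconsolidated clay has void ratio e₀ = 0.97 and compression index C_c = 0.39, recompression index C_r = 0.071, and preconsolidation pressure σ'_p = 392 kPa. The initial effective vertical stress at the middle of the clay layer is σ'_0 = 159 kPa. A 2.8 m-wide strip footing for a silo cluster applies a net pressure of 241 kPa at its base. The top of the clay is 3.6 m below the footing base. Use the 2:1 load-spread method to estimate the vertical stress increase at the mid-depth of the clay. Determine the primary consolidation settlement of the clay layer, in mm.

S_c ≈ 17.3 mm

Mid-depth of clay below the footing base: z = 3.6 + 2.5/2 = 4.85 m.
Stress increase at mid-clay by the 2:1 spreading method:
Δσ = qB/(B+z) = 241×2.8/(2.8+4.85) = 88.209 kPa
Final effective stress: σ'_f = 159 + 88.209 = 247.21 kPa.
σ'_f = 247.21 ≤ σ'_p = 392 kPa, so the clay remains overconsolidated and only the recompression index applies:
S_c = C_r·H/(1+e₀)·log₁₀(σ'_f/σ'_0) = 0.071×2.5/1.97×log₁₀(247.21/159)
    = 0.090099 × 0.19167 = 0.01727 m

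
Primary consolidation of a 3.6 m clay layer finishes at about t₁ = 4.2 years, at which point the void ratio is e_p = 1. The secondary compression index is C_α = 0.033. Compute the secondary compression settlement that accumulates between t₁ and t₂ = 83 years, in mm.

S_s ≈ 77 mm

Secondary compression: S_s = C_α·H/(1+e_p)·log₁₀(t₂/t₁)
S_s = 0.033×3.6/(1+1)×log₁₀(83/4.2)
    = 0.0594 × 1.296 = 0.07697 m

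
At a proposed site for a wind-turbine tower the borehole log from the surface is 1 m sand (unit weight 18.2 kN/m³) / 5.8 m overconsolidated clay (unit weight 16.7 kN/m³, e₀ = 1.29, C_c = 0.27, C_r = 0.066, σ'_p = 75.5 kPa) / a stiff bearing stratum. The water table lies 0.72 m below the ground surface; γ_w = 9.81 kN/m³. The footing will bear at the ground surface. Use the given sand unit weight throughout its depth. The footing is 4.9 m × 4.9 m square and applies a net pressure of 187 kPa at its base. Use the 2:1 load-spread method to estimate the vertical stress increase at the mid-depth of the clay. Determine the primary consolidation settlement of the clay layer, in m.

S_c ≈ 0.118 m

Mid-depth of clay below the ground surface: z = 1 + 5.8/2 = 3.9 m.
Total vertical stress at mid-clay: σ_v = 18.2×1 + 16.7×2.9 = 66.63 kPa.
Pore pressure: u = 9.81×(3.9 − 0.72) = 31.196 kPa.
Initial effective stress: σ'_0 = σ_v − u = 66.63 − 31.196 = 35.434 kPa.
Stress increase at mid-clay by the 2:1 spreading method:
Δσ = qBL/((B+z)(L+z)) = 187×4.9×4.9/((4.9+3.9)(4.9+3.9)) = 57.979 kPa
Final effective stress: σ'_f = 35.434 + 57.979 = 93.413 kPa.
σ'_f = 93.413 > σ'_p = 75.5 kPa, so the stress path crosses the preconsolidation pressure — recompression up to σ'_p, then virgin compression beyond:
S_c = H/(1+e₀)·[C_r·log₁₀(σ'_p/σ'_0) + C_c·log₁₀(σ'_f/σ'_p)]
    = 5.8/2.29 × [0.066×log₁₀(75.5/35.434) + 0.27×log₁₀(93.413/75.5)]
    = 2.5328 × [0.021683 + 0.024964] = 0.1181 m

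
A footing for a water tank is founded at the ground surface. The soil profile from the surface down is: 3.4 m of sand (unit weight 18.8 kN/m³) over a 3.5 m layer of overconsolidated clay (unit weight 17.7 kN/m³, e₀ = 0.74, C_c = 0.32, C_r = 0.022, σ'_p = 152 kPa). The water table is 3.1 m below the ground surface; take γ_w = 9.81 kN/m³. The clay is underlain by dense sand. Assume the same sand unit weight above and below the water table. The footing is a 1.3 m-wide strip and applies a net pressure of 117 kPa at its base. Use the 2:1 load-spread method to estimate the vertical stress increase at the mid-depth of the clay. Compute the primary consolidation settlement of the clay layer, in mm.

Mid-depth of clay below the ground surface: z = 3.4 + 3.5/2 = 5.15 m.
Total vertical stress at mid-clay: σ_v = 18.8×3.4 + 17.7×1.75 = 94.895 kPa.
Pore pressure: u = 9.81×(5.15 − 3.1) = 20.11 kPa.
Initial effective stress: σ'_0 = σ_v − u = 94.895 − 20.11 = 74.785 kPa.
Stress increase at mid-clay by the 2:1 spreading method:
Δσ = qB/(B+z) = 117×1.3/(1.3+5.15) = 23.581 kPa
Final effective stress: σ'_f = 74.785 + 23.581 = 98.366 kPa.
σ'_f = 98.366 ≤ σ'_p = 152 kPa, so the clay remains overconsolidated and only the recompression index applies:
S_c = C_r·H/(1+e₀)·log₁₀(σ'_f/σ'_0) = 0.022×3.5/1.74×log₁₀(98.366/74.785)
    = 0.044253 × 0.11903 = 0.005267 m

S_c ≈ 5.27 mm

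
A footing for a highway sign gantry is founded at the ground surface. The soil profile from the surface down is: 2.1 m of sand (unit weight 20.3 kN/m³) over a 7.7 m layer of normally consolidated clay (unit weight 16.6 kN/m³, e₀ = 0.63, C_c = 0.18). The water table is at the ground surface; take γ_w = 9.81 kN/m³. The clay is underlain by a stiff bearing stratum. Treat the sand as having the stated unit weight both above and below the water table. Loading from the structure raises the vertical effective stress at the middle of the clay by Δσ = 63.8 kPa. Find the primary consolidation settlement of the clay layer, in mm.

Mid-depth of clay below the ground surface: z = 2.1 + 7.7/2 = 5.95 m.
Total vertical stress at mid-clay: σ_v = 20.3×2.1 + 16.6×3.85 = 106.54 kPa.
Pore pressure: u = 9.81×(5.95 − 0) = 58.37 kPa.
Initial effective stress: σ'_0 = σ_v − u = 106.54 − 58.37 = 48.17 kPa.
Final effective stress: σ'_f = σ'_0 + Δσ = 48.17 + 63.8 = 111.97 kPa.
Normally consolidated clay, so the full stress increment lies on the virgin compression line:
S_c = C_c·H/(1+e₀)·log₁₀(σ'_f/σ'_0) = 0.18×7.7/(1+0.63)×log₁₀(111.97/48.17)
    = 0.85031 × 0.36633 = 0.3115 m

S_c ≈ 311 mm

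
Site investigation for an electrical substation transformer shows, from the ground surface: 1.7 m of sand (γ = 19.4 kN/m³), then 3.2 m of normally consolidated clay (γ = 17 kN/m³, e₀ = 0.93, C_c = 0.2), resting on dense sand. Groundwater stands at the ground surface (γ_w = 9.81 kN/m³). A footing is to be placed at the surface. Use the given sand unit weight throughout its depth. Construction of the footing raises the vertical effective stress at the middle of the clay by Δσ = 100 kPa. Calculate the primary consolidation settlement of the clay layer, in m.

S_c ≈ 0.22 m

Mid-depth of clay below the ground surface: z = 1.7 + 3.2/2 = 3.3 m.
Total vertical stress at mid-clay: σ_v = 19.4×1.7 + 17×1.6 = 60.18 kPa.
Pore pressure: u = 9.81×(3.3 − 0) = 32.373 kPa.
Initial effective stress: σ'_0 = σ_v − u = 60.18 − 32.373 = 27.807 kPa.
Final effective stress: σ'_f = σ'_0 + Δσ = 27.807 + 100 = 127.81 kPa.
Normally consolidated clay, so the full stress increment lies on the virgin compression line:
S_c = C_c·H/(1+e₀)·log₁₀(σ'_f/σ'_0) = 0.2×3.2/(1+0.93)×log₁₀(127.81/27.807)
    = 0.33161 × 0.66241 = 0.2197 m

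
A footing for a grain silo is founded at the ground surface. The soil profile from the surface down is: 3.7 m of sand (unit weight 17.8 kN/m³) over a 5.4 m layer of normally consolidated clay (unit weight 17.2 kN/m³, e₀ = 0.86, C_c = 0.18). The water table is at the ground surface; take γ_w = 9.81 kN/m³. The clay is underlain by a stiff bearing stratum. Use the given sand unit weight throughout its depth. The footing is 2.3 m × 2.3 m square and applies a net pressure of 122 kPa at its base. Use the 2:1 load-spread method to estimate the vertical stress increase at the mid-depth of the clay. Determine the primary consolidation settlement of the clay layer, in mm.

S_c ≈ 36.1 mm

Mid-depth of clay below the ground surface: z = 3.7 + 5.4/2 = 6.4 m.
Total vertical stress at mid-clay: σ_v = 17.8×3.7 + 17.2×2.7 = 112.3 kPa.
Pore pressure: u = 9.81×(6.4 − 0) = 62.784 kPa.
Initial effective stress: σ'_0 = σ_v − u = 112.3 − 62.784 = 49.516 kPa.
Stress increase at mid-clay by the 2:1 spreading method:
Δσ = qBL/((B+z)(L+z)) = 122×2.3×2.3/((2.3+6.4)(2.3+6.4)) = 8.5266 kPa
Final effective stress: σ'_f = σ'_0 + Δσ = 49.516 + 8.5266 = 58.043 kPa.
Normally consolidated clay, so the full stress increment lies on the virgin compression line:
S_c = C_c·H/(1+e₀)·log₁₀(σ'_f/σ'_0) = 0.18×5.4/(1+0.86)×log₁₀(58.043/49.516)
    = 0.52258 × 0.069004 = 0.03606 m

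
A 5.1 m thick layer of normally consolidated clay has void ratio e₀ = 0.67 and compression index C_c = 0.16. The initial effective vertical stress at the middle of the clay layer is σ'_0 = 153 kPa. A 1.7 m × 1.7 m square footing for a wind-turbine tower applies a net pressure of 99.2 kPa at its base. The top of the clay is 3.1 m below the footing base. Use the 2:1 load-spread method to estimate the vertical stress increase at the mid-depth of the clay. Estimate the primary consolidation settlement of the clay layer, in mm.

Mid-depth of clay below the footing base: z = 3.1 + 5.1/2 = 5.65 m.
Stress increase at mid-clay by the 2:1 spreading method:
Δσ = qBL/((B+z)(L+z)) = 99.2×1.7×1.7/((1.7+5.65)(1.7+5.65)) = 5.3068 kPa
Final effective stress: σ'_f = σ'_0 + Δσ = 153 + 5.3068 = 158.31 kPa.
Normally consolidated clay, so the full stress increment lies on the virgin compression line:
S_c = C_c·H/(1+e₀)·log₁₀(σ'_f/σ'_0) = 0.16×5.1/(1+0.67)×log₁₀(158.31/153)
    = 0.48862 × 0.014817 = 0.00724 m

S_c ≈ 7.24 mm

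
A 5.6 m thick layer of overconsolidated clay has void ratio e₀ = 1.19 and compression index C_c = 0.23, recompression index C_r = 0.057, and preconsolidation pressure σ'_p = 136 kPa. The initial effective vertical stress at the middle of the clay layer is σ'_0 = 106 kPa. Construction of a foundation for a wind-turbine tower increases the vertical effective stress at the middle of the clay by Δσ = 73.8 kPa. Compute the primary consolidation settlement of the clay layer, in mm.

S_c ≈ 87.1 mm

Final effective stress: σ'_f = 106 + 73.8 = 179.8 kPa.
σ'_f = 179.8 > σ'_p = 136 kPa, so the stress path crosses the preconsolidation pressure — recompression up to σ'_p, then virgin compression beyond:
S_c = H/(1+e₀)·[C_r·log₁₀(σ'_p/σ'_0) + C_c·log₁₀(σ'_f/σ'_p)]
    = 5.6/2.19 × [0.057×log₁₀(136/106) + 0.23×log₁₀(179.8/136)]
    = 2.5571 × [0.0061693 + 0.027888] = 0.08709 m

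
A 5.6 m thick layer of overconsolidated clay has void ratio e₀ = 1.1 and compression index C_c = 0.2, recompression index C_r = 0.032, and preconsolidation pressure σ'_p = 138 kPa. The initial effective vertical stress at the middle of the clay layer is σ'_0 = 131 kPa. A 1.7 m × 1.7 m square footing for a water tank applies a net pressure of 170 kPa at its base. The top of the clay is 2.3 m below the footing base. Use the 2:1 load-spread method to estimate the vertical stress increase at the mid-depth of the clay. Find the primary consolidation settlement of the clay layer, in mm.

Mid-depth of clay below the footing base: z = 2.3 + 5.6/2 = 5.1 m.
Stress increase at mid-clay by the 2:1 spreading method:
Δσ = qBL/((B+z)(L+z)) = 170×1.7×1.7/((1.7+5.1)(1.7+5.1)) = 10.625 kPa
Final effective stress: σ'_f = 131 + 10.625 = 141.62 kPa.
σ'_f = 141.62 > σ'_p = 138 kPa, so the stress path crosses the preconsolidation pressure — recompression up to σ'_p, then virgin compression beyond:
S_c = H/(1+e₀)·[C_r·log₁₀(σ'_p/σ'_0) + C_c·log₁₀(σ'_f/σ'_p)]
    = 5.6/2.1 × [0.032×log₁₀(138/131) + 0.2×log₁₀(141.62/138)]
    = 2.6667 × [0.00072345 + 0.0022491] = 0.007927 m

S_c ≈ 7.93 mm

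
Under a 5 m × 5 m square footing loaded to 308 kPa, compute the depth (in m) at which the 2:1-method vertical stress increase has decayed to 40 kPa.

z ≈ 8.87 m

2:1 spreading — at depth z the loaded area has grown by z in each plan dimension:
qB²/(B+z)² = Δσ_z ⇒ z = B(√(q/Δσ_z) − 1) = 5×(√(308/40) − 1) = 8.874 m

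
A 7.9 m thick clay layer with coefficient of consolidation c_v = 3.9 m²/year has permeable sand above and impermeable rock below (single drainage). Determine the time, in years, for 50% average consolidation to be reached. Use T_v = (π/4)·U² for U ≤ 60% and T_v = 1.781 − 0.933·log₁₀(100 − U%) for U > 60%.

t ≈ 3.14 years

Drainage path length: H_d = H = 7.9 m (single drainage).
U ≤ 60%: T_v = (π/4)·U² = (π/4)×0.5² = 0.19635.
t = T_v·H_d²/c_v = 0.19635×7.9²/3.9 = 3.142 years.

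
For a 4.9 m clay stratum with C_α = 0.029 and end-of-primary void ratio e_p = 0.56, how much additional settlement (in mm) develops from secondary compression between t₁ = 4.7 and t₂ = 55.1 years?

Secondary compression: S_s = C_α·H/(1+e_p)·log₁₀(t₂/t₁)
S_s = 0.029×4.9/(1+0.56)×log₁₀(55.1/4.7)
    = 0.09109 × 1.069 = 0.09738 m

S_s ≈ 97.4 mm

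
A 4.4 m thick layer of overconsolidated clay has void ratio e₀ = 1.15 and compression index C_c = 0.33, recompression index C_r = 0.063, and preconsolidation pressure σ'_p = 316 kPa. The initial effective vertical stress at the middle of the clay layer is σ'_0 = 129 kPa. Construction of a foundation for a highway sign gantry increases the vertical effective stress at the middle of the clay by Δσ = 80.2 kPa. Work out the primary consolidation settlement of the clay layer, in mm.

Final effective stress: σ'_f = 129 + 80.2 = 209.2 kPa.
σ'_f = 209.2 ≤ σ'_p = 316 kPa, so the clay remains overconsolidated and only the recompression index applies:
S_c = C_r·H/(1+e₀)·log₁₀(σ'_f/σ'_0) = 0.063×4.4/2.15×log₁₀(209.2/129)
    = 0.12893 × 0.20997 = 0.02707 m

S_c ≈ 27.1 mm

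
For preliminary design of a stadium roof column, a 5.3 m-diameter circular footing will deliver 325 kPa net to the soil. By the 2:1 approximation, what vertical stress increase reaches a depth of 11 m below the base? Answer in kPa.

Δσ_z ≈ 34.4 kPa

By the 2:1 method the load spreads at 1 horizontal : 2 vertical, so at depth z the loaded area has grown by z in each plan dimension:
Δσ ≈ qD²/(D+z)² = 325×5.3²/(5.3+11)² = 34.361 kPa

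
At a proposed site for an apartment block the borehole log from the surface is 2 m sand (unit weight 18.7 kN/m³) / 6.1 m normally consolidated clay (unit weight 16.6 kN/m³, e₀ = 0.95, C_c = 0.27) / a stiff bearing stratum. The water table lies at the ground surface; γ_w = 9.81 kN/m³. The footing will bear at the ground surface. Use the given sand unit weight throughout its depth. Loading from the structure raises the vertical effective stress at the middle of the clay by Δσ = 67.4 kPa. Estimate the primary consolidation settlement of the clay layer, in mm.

Mid-depth of clay below the ground surface: z = 2 + 6.1/2 = 5.05 m.
Total vertical stress at mid-clay: σ_v = 18.7×2 + 16.6×3.05 = 88.03 kPa.
Pore pressure: u = 9.81×(5.05 − 0) = 49.541 kPa.
Initial effective stress: σ'_0 = σ_v − u = 88.03 − 49.541 = 38.489 kPa.
Final effective stress: σ'_f = σ'_0 + Δσ = 38.489 + 67.4 = 105.89 kPa.
Normally consolidated clay, so the full stress increment lies on the virgin compression line:
S_c = C_c·H/(1+e₀)·log₁₀(σ'_f/σ'_0) = 0.27×6.1/(1+0.95)×log₁₀(105.89/38.489)
    = 0.84462 × 0.43952 = 0.3712 m

S_c ≈ 371 mm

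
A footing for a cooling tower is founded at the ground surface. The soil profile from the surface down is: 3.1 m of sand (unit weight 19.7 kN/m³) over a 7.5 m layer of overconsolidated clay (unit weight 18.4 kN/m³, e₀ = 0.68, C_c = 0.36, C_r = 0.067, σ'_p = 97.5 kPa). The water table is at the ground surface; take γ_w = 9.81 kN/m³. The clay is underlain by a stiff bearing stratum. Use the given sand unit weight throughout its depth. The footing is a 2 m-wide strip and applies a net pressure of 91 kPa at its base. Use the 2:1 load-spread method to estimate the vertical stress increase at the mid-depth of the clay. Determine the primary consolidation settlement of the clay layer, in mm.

S_c ≈ 36.8 mm

Mid-depth of clay below the ground surface: z = 3.1 + 7.5/2 = 6.85 m.
Total vertical stress at mid-clay: σ_v = 19.7×3.1 + 18.4×3.75 = 130.07 kPa.
Pore pressure: u = 9.81×(6.85 − 0) = 67.198 kPa.
Initial effective stress: σ'_0 = σ_v − u = 130.07 − 67.198 = 62.872 kPa.
Stress increase at mid-clay by the 2:1 spreading method:
Δσ = qB/(B+z) = 91×2/(2+6.85) = 20.565 kPa
Final effective stress: σ'_f = 62.872 + 20.565 = 83.437 kPa.
σ'_f = 83.437 ≤ σ'_p = 97.5 kPa, so the clay remains overconsolidated and only the recompression index applies:
S_c = C_r·H/(1+e₀)·log₁₀(σ'_f/σ'_0) = 0.067×7.5/1.68×log₁₀(83.437/62.872)
    = 0.29911 × 0.1229 = 0.03676 m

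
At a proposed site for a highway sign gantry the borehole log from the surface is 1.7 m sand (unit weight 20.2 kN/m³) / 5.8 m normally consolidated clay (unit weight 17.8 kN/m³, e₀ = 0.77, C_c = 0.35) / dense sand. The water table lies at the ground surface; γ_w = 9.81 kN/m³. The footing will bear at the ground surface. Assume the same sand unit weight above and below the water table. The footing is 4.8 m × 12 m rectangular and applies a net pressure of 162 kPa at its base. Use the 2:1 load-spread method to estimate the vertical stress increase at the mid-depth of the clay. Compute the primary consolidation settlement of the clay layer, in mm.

S_c ≈ 449 mm

Mid-depth of clay below the ground surface: z = 1.7 + 5.8/2 = 4.6 m.
Total vertical stress at mid-clay: σ_v = 20.2×1.7 + 17.8×2.9 = 85.96 kPa.
Pore pressure: u = 9.81×(4.6 − 0) = 45.126 kPa.
Initial effective stress: σ'_0 = σ_v − u = 85.96 − 45.126 = 40.834 kPa.
Stress increase at mid-clay by the 2:1 spreading method:
Δσ = qBL/((B+z)(L+z)) = 162×4.8×12/((4.8+4.6)(12+4.6)) = 59.8 kPa
Final effective stress: σ'_f = σ'_0 + Δσ = 40.834 + 59.8 = 100.63 kPa.
Normally consolidated clay, so the full stress increment lies on the virgin compression line:
S_c = C_c·H/(1+e₀)·log₁₀(σ'_f/σ'_0) = 0.35×5.8/(1+0.77)×log₁₀(100.63/40.834)
    = 1.1469 × 0.39171 = 0.4493 m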